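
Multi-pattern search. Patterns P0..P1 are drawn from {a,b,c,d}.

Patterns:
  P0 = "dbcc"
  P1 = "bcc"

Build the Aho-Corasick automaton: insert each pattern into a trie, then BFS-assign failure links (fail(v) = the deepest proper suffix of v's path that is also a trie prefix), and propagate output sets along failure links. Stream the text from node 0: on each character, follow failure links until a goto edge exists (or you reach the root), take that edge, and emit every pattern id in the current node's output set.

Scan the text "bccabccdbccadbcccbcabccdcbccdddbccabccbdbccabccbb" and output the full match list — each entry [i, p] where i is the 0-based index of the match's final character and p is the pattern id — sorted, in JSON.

Build:
Trie (insert patterns):
  0='ε' goto b→5 d→1
  1='d' goto b→2
  2='db' goto c→3
  3='dbc' goto c→4
  4='dbcc' goto ·  ←P0
  5='b' goto c→6
  6='bc' goto c→7
  7='bcc' goto ·  ←P1

BFS fail/out derivation:
  fail(1) 'd': from fail(0)=0 chase 'd': 0 ⇒ 0;  out=∅∪out(0)=∅
  fail(5) 'b': from fail(0)=0 chase 'b': 0 ⇒ 0;  out=∅∪out(0)=∅
  fail(2) 'db': from fail(1)=0 chase 'b': 0 ⇒ 5;  out=∅∪out(5)=∅
  fail(6) 'bc': from fail(5)=0 chase 'c': 0 ⇒ 0;  out=∅∪out(0)=∅
  fail(3) 'dbc': from fail(2)=5 chase 'c': 5 ⇒ 6;  out=∅∪out(6)=∅
  fail(7) 'bcc': from fail(6)=0 chase 'c': 0 ⇒ 0;  out={1}∪out(0)={1}
  fail(4) 'dbcc': from fail(3)=6 chase 'c': 6 ⇒ 7;  out={0}∪out(7)={0,1}

Run:
pos 0 'b': at 5
pos 1 'c': at 6
pos 2 'c': at 7  emit P1@[0:2]
pos 3 'a': at 0 ·f
pos 4 'b': at 5
pos 5 'c': at 6
pos 6 'c': at 7  emit P1@[4:6]
pos 7 'd': at 1 ·f
pos 8 'b': at 2
pos 9 'c': at 3
pos 10 'c': at 4  emit P0@[7:10],P1@[8:10]
pos 11 'a': at 0 ·f
pos 12 'd': at 1
pos 13 'b': at 2
pos 14 'c': at 3
pos 15 'c': at 4  emit P0@[12:15],P1@[13:15]
pos 16 'c': at 0 ·f
pos 17 'b': at 5
pos 18 'c': at 6
pos 19 'a': at 0 ·f
pos 20 'b': at 5
pos 21 'c': at 6
pos 22 'c': at 7  emit P1@[20:22]
pos 23 'd': at 1 ·f
pos 24 'c': at 0 ·f
pos 25 'b': at 5
pos 26 'c': at 6
pos 27 'c': at 7  emit P1@[25:27]
pos 28 'd': at 1 ·f
pos 29 'd': at 1 ·f
pos 30 'd': at 1 ·f
pos 31 'b': at 2
pos 32 'c': at 3
pos 33 'c': at 4  emit P0@[30:33],P1@[31:33]
pos 34 'a': at 0 ·f
pos 35 'b': at 5
pos 36 'c': at 6
pos 37 'c': at 7  emit P1@[35:37]
pos 38 'b': at 5 ·f
pos 39 'd': at 1 ·f
pos 40 'b': at 2
pos 41 'c': at 3
pos 42 'c': at 4  emit P0@[39:42],P1@[40:42]
pos 43 'a': at 0 ·f
pos 44 'b': at 5
pos 45 'c': at 6
pos 46 'c': at 7  emit P1@[44:46]
pos 47 'b': at 5 ·f
pos 48 'b': at 5 ·f

All matches (sorted): [[2,1],[6,1],[10,0],[10,1],[15,0],[15,1],[22,1],[27,1],[33,0],[33,1],[37,1],[42,0],[42,1],[46,1]]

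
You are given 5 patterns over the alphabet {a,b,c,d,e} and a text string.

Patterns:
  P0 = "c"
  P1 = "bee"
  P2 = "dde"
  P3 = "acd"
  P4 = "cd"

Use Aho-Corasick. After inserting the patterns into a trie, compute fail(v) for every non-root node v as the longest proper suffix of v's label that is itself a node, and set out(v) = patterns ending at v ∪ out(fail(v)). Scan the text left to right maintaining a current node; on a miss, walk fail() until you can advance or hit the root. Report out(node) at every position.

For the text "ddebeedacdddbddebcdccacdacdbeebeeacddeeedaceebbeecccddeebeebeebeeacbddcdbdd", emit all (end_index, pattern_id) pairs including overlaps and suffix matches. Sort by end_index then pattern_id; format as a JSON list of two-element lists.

Construct AC machine:
Trie (insert patterns):
  n0 'ε': a→8 b→2 c→1 d→5
  n1 'c': d→11  ←P0
  n2 'b': e→3
  n3 'be': e→4
  n4 'bee': ·  ←P1
  n5 'd': d→6
  n6 'dd': e→7
  n7 'dde': ·  ←P2
  n8 'a': c→9
  n9 'ac': d→10
  n10 'acd': ·  ←P3
  n11 'cd': ·  ←P4

BFS fail/out derivation:
  n1('c'): parent n0 fail=0; on 'c' 0 → fail=0;  out {0}∪∅={0}
  n2('b'): parent n0 fail=0; on 'b' 0 → fail=0;  out ∅∪∅=∅
  n5('d'): parent n0 fail=0; on 'd' 0 → fail=0;  out ∅∪∅=∅
  n8('a'): parent n0 fail=0; on 'a' 0 → fail=0;  out ∅∪∅=∅
  n3('be'): parent n2 fail=0; on 'e' 0 → fail=0;  out ∅∪∅=∅
  n6('dd'): parent n5 fail=0; on 'd' 0 → fail=5;  out ∅∪∅=∅
  n9('ac'): parent n8 fail=0; on 'c' 0 → fail=1;  out ∅∪{0}={0}
  n11('cd'): parent n1 fail=0; on 'd' 0 → fail=5;  out {4}∪∅={4}
  n4('bee'): parent n3 fail=0; on 'e' 0 → fail=0;  out {1}∪∅={1}
  n7('dde'): parent n6 fail=5; on 'e' 5→0 → fail=0;  out {2}∪∅={2}
  n10('acd'): parent n9 fail=1; on 'd' 1 → fail=11;  out {3}∪{4}={3,4}

Text stream:
[0] read 'd'  n0⇒n5
[1] read 'd'  n5⇒n6
[2] read 'e'  n6⇒n7  ** P2@[0:2]
[3] read 'b'  n7⇒n2 (fail-walked)
[4] read 'e'  n2⇒n3
[5] read 'e'  n3⇒n4  ** P1@[3:5]
[6] read 'd'  n4⇒n5 (fail-walked)
[7] read 'a'  n5⇒n8 (fail-walked)
[8] read 'c'  n8⇒n9  ** P0@[8:8]
[9] read 'd'  n9⇒n10  ** P3@[7:9],P4@[8:9]
[10] read 'd'  n10⇒n6 (fail-walked)
[11] read 'd'  n6⇒n6 (fail-walked)
[12] read 'b'  n6⇒n2 (fail-walked)
[13] read 'd'  n2⇒n5 (fail-walked)
[14] read 'd'  n5⇒n6
[15] read 'e'  n6⇒n7  ** P2@[13:15]
[16] read 'b'  n7⇒n2 (fail-walked)
[17] read 'c'  n2⇒n1 (fail-walked)  ** P0@[17:17]
[18] read 'd'  n1⇒n11  ** P4@[17:18]
[19] read 'c'  n11⇒n1 (fail-walked)  ** P0@[19:19]
[20] read 'c'  n1⇒n1 (fail-walked)  ** P0@[20:20]
[21] read 'a'  n1⇒n8 (fail-walked)
[22] read 'c'  n8⇒n9  ** P0@[22:22]
[23] read 'd'  n9⇒n10  ** P3@[21:23],P4@[22:23]
[24] read 'a'  n10⇒n8 (fail-walked)
[25] read 'c'  n8⇒n9  ** P0@[25:25]
[26] read 'd'  n9⇒n10  ** P3@[24:26],P4@[25:26]
[27] read 'b'  n10⇒n2 (fail-walked)
[28] read 'e'  n2⇒n3
[29] read 'e'  n3⇒n4  ** P1@[27:29]
[30] read 'b'  n4⇒n2 (fail-walked)
[31] read 'e'  n2⇒n3
[32] read 'e'  n3⇒n4  ** P1@[30:32]
[33] read 'a'  n4⇒n8 (fail-walked)
[34] read 'c'  n8⇒n9  ** P0@[34:34]
[35] read 'd'  n9⇒n10  ** P3@[33:35],P4@[34:35]
[36] read 'd'  n10⇒n6 (fail-walked)
[37] read 'e'  n6⇒n7  ** P2@[35:37]
[38] read 'e'  n7⇒n0 (fail-walked)
[39] read 'e'  n0⇒n0
[40] read 'd'  n0⇒n5
[41] read 'a'  n5⇒n8 (fail-walked)
[42] read 'c'  n8⇒n9  ** P0@[42:42]
[43] read 'e'  n9⇒n0 (fail-walked)
[44] read 'e'  n0⇒n0
[45] read 'b'  n0⇒n2
[46] read 'b'  n2⇒n2 (fail-walked)
[47] read 'e'  n2⇒n3
[48] read 'e'  n3⇒n4  ** P1@[46:48]
[49] read 'c'  n4⇒n1 (fail-walked)  ** P0@[49:49]
[50] read 'c'  n1⇒n1 (fail-walked)  ** P0@[50:50]
[51] read 'c'  n1⇒n1 (fail-walked)  ** P0@[51:51]
[52] read 'd'  n1⇒n11  ** P4@[51:52]
[53] read 'd'  n11⇒n6 (fail-walked)
[54] read 'e'  n6⇒n7  ** P2@[52:54]
[55] read 'e'  n7⇒n0 (fail-walked)
[56] read 'b'  n0⇒n2
[57] read 'e'  n2⇒n3
[58] read 'e'  n3⇒n4  ** P1@[56:58]
[59] read 'b'  n4⇒n2 (fail-walked)
[60] read 'e'  n2⇒n3
[61] read 'e'  n3⇒n4  ** P1@[59:61]
[62] read 'b'  n4⇒n2 (fail-walked)
[63] read 'e'  n2⇒n3
[64] read 'e'  n3⇒n4  ** P1@[62:64]
[65] read 'a'  n4⇒n8 (fail-walked)
[66] read 'c'  n8⇒n9  ** P0@[66:66]
[67] read 'b'  n9⇒n2 (fail-walked)
[68] read 'd'  n2⇒n5 (fail-walked)
[69] read 'd'  n5⇒n6
[70] read 'c'  n6⇒n1 (fail-walked)  ** P0@[70:70]
[71] read 'd'  n1⇒n11  ** P4@[70:71]
[72] read 'b'  n11⇒n2 (fail-walked)
[73] read 'd'  n2⇒n5 (fail-walked)
[74] read 'd'  n5⇒n6

All matches (sorted): [[2,2],[5,1],[8,0],[9,3],[9,4],[15,2],[17,0],[18,4],[19,0],[20,0],[22,0],[23,3],[23,4],[25,0],[26,3],[26,4],[29,1],[32,1],[34,0],[35,3],[35,4],[37,2],[42,0],[48,1],[49,0],[50,0],[51,0],[52,4],[54,2],[58,1],[61,1],[64,1],[66,0],[70,0],[71,4]]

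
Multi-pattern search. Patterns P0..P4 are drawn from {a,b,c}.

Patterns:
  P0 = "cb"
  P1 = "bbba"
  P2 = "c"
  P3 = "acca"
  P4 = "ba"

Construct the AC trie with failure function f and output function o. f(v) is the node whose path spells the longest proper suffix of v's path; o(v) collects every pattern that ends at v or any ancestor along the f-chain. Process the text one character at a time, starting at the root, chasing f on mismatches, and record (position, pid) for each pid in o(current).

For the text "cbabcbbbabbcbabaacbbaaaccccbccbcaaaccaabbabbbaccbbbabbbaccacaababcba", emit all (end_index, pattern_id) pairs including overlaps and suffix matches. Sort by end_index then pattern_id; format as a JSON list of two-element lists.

Build:
Trie (insert patterns):
  n0 'ε': a→7 b→3 c→1
  n1 'c': b→2  [P2 ends]
  n2 'cb': ·  [P0 ends]
  n3 'b': a→11 b→4
  n4 'bb': b→5
  n5 'bbb': a→6
  n6 'bbba': ·  [P1 ends]
  n7 'a': c→8
  n8 'ac': c→9
  n9 'acc': a→10
  n10 'acca': ·  [P3 ends]
  n11 'ba': ·  [P4 ends]

BFS fail/out derivation:
  n1('c'): parent n0 fail=0; on 'c' 0 → fail=0;  out {2}∪∅={2}
  n3('b'): parent n0 fail=0; on 'b' 0 → fail=0;  out ∅∪∅=∅
  n7('a'): parent n0 fail=0; on 'a' 0 → fail=0;  out ∅∪∅=∅
  n2('cb'): parent n1 fail=0; on 'b' 0 → fail=3;  out {0}∪∅={0}
  n4('bb'): parent n3 fail=0; on 'b' 0 → fail=3;  out ∅∪∅=∅
  n8('ac'): parent n7 fail=0; on 'c' 0 → fail=1;  out ∅∪{2}={2}
  n11('ba'): parent n3 fail=0; on 'a' 0 → fail=7;  out {4}∪∅={4}
  n5('bbb'): parent n4 fail=3; on 'b' 3 → fail=4;  out ∅∪∅=∅
  n9('acc'): parent n8 fail=1; on 'c' 1→0 → fail=1;  out ∅∪{2}={2}
  n6('bbba'): parent n5 fail=4; on 'a' 4→3 → fail=11;  out {1}∪{4}={1,4}
  n10('acca'): parent n9 fail=1; on 'a' 1→0 → fail=7;  out {3}∪∅={3}

Text stream:
pos 0 'c': at 1  ** P2@[0:0]
pos 1 'b': at 2  ** P0@[0:1]
pos 2 'a': at 11 (via fail)  ** P4@[1:2]
pos 3 'b': at 3 (via fail)
pos 4 'c': at 1 (via fail)  ** P2@[4:4]
pos 5 'b': at 2  ** P0@[4:5]
pos 6 'b': at 4 (via fail)
pos 7 'b': at 5
pos 8 'a': at 6  ** P1@[5:8],P4@[7:8]
pos 9 'b': at 3 (via fail)
pos 10 'b': at 4
pos 11 'c': at 1 (via fail)  ** P2@[11:11]
pos 12 'b': at 2  ** P0@[11:12]
pos 13 'a': at 11 (via fail)  ** P4@[12:13]
pos 14 'b': at 3 (via fail)
pos 15 'a': at 11  ** P4@[14:15]
pos 16 'a': at 7 (via fail)
pos 17 'c': at 8  ** P2@[17:17]
pos 18 'b': at 2 (via fail)  ** P0@[17:18]
pos 19 'b': at 4 (via fail)
pos 20 'a': at 11 (via fail)  ** P4@[19:20]
pos 21 'a': at 7 (via fail)
pos 22 'a': at 7 (via fail)
pos 23 'c': at 8  ** P2@[23:23]
pos 24 'c': at 9  ** P2@[24:24]
pos 25 'c': at 1 (via fail)  ** P2@[25:25]
pos 26 'c': at 1 (via fail)  ** P2@[26:26]
pos 27 'b': at 2  ** P0@[26:27]
pos 28 'c': at 1 (via fail)  ** P2@[28:28]
pos 29 'c': at 1 (via fail)  ** P2@[29:29]
pos 30 'b': at 2  ** P0@[29:30]
pos 31 'c': at 1 (via fail)  ** P2@[31:31]
pos 32 'a': at 7 (via fail)
pos 33 'a': at 7 (via fail)
pos 34 'a': at 7 (via fail)
pos 35 'c': at 8  ** P2@[35:35]
pos 36 'c': at 9  ** P2@[36:36]
pos 37 'a': at 10  ** P3@[34:37]
pos 38 'a': at 7 (via fail)
pos 39 'b': at 3 (via fail)
pos 40 'b': at 4
pos 41 'a': at 11 (via fail)  ** P4@[40:41]
pos 42 'b': at 3 (via fail)
pos 43 'b': at 4
pos 44 'b': at 5
pos 45 'a': at 6  ** P1@[42:45],P4@[44:45]
pos 46 'c': at 8 (via fail)  ** P2@[46:46]
pos 47 'c': at 9  ** P2@[47:47]
pos 48 'b': at 2 (via fail)  ** P0@[47:48]
pos 49 'b': at 4 (via fail)
pos 50 'b': at 5
pos 51 'a': at 6  ** P1@[48:51],P4@[50:51]
pos 52 'b': at 3 (via fail)
pos 53 'b': at 4
pos 54 'b': at 5
pos 55 'a': at 6  ** P1@[52:55],P4@[54:55]
pos 56 'c': at 8 (via fail)  ** P2@[56:56]
pos 57 'c': at 9  ** P2@[57:57]
pos 58 'a': at 10  ** P3@[55:58]
pos 59 'c': at 8 (via fail)  ** P2@[59:59]
pos 60 'a': at 7 (via fail)
pos 61 'a': at 7 (via fail)
pos 62 'b': at 3 (via fail)
pos 63 'a': at 11  ** P4@[62:63]
pos 64 'b': at 3 (via fail)
pos 65 'c': at 1 (via fail)  ** P2@[65:65]
pos 66 'b': at 2  ** P0@[65:66]
pos 67 'a': at 11 (via fail)  ** P4@[66:67]

Result: [[0,2],[1,0],[2,4],[4,2],[5,0],[8,1],[8,4],[11,2],[12,0],[13,4],[15,4],[17,2],[18,0],[20,4],[23,2],[24,2],[25,2],[26,2],[27,0],[28,2],[29,2],[30,0],[31,2],[35,2],[36,2],[37,3],[41,4],[45,1],[45,4],[46,2],[47,2],[48,0],[51,1],[51,4],[55,1],[55,4],[56,2],[57,2],[58,3],[59,2],[63,4],[65,2],[66,0],[67,4]]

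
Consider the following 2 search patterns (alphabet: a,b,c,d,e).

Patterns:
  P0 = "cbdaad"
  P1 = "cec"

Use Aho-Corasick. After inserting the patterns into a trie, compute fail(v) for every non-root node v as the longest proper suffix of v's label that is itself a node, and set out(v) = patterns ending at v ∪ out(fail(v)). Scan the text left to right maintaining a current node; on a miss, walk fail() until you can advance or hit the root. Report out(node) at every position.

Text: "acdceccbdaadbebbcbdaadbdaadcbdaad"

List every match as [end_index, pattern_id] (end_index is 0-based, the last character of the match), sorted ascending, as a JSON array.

Construct AC machine:
Trie nodes:
  n0 'ε': c→1
  n1 'c': b→2 e→7
  n2 'cb': d→3
  n3 'cbd': a→4
  n4 'cbda': a→5
  n5 'cbdaa': d→6
  n6 'cbdaad': ·  [P0 ends]
  n7 'ce': c→8
  n8 'cec': ·  [P1 ends]

BFS fail/out derivation:
  n1('c'): parent n0 fail=0; on 'c' 0 → fail=0;  out ∅∪∅=∅
  n2('cb'): parent n1 fail=0; on 'b' 0 → fail=0;  out ∅∪∅=∅
  n7('ce'): parent n1 fail=0; on 'e' 0 → fail=0;  out ∅∪∅=∅
  n3('cbd'): parent n2 fail=0; on 'd' 0 → fail=0;  out ∅∪∅=∅
  n8('cec'): parent n7 fail=0; on 'c' 0 → fail=1;  out {1}∪∅={1}
  n4('cbda'): parent n3 fail=0; on 'a' 0 → fail=0;  out ∅∪∅=∅
  n5('cbdaa'): parent n4 fail=0; on 'a' 0 → fail=0;  out ∅∪∅=∅
  n6('cbdaad'): parent n5 fail=0; on 'd' 0 → fail=0;  out {0}∪∅={0}

Run:
i=0 'a': node 0→0
i=1 'c': node 0→1
i=2 'd': node 1→0 ·f
i=3 'c': node 0→1
i=4 'e': node 1→7
i=5 'c': node 7→8  → match P1@[3:5]
i=6 'c': node 8→1 ·f
i=7 'b': node 1→2
i=8 'd': node 2→3
i=9 'a': node 3→4
i=10 'a': node 4→5
i=11 'd': node 5→6  → match P0@[6:11]
i=12 'b': node 6→0 ·f
i=13 'e': node 0→0
i=14 'b': node 0→0
i=15 'b': node 0→0
i=16 'c': node 0→1
i=17 'b': node 1→2
i=18 'd': node 2→3
i=19 'a': node 3→4
i=20 'a': node 4→5
i=21 'd': node 5→6  → match P0@[16:21]
i=22 'b': node 6→0 ·f
i=23 'd': node 0→0
i=24 'a': node 0→0
i=25 'a': node 0→0
i=26 'd': node 0→0
i=27 'c': node 0→1
i=28 'b': node 1→2
i=29 'd': node 2→3
i=30 'a': node 3→4
i=31 'a': node 4→5
i=32 'd': node 5→6  → match P0@[27:32]

Result: [[5,1],[11,0],[21,0],[32,0]]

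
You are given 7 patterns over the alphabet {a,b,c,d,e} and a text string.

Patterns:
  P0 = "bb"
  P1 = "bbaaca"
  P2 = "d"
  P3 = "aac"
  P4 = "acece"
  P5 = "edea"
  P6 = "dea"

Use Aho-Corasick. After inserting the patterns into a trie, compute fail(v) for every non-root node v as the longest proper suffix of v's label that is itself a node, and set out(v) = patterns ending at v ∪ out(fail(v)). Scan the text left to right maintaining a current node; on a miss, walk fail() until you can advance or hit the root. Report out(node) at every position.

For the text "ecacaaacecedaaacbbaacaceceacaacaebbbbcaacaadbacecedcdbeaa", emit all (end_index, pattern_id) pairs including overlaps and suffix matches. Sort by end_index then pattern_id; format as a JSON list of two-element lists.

Build automaton:
Trie nodes:
  0='ε' goto a→8 b→1 d→7 e→15
  1='b' goto b→2
  2='bb' goto a→3  [P0 ends]
  3='bba' goto a→4
  4='bbaa' goto c→5
  5='bbaac' goto a→6
  6='bbaaca' goto ·  [P1 ends]
  7='d' goto e→19  [P2 ends]
  8='a' goto a→9 c→11
  9='aa' goto c→10
  10='aac' goto ·  [P3 ends]
  11='ac' goto e→12
  12='ace' goto c→13
  13='acec' goto e→14
  14='acece' goto ·  [P4 ends]
  15='e' goto d→16
  16='ed' goto e→17
  17='ede' goto a→18
  18='edea' goto ·  [P5 ends]
  19='de' goto a→20
  20='dea' goto ·  [P6 ends]

Failure links (BFS by depth):
  n1('b'): parent n0 fail=0; on 'b' 0 → fail=0;  out ∅∪∅=∅
  n7('d'): parent n0 fail=0; on 'd' 0 → fail=0;  out {2}∪∅={2}
  n8('a'): parent n0 fail=0; on 'a' 0 → fail=0;  out ∅∪∅=∅
  n15('e'): parent n0 fail=0; on 'e' 0 → fail=0;  out ∅∪∅=∅
  n2('bb'): parent n1 fail=0; on 'b' 0 → fail=1;  out {0}∪∅={0}
  n9('aa'): parent n8 fail=0; on 'a' 0 → fail=8;  out ∅∪∅=∅
  n11('ac'): parent n8 fail=0; on 'c' 0 → fail=0;  out ∅∪∅=∅
  n16('ed'): parent n15 fail=0; on 'd' 0 → fail=7;  out ∅∪{2}={2}
  n19('de'): parent n7 fail=0; on 'e' 0 → fail=15;  out ∅∪∅=∅
  n3('bba'): parent n2 fail=1; on 'a' 1→0 → fail=8;  out ∅∪∅=∅
  n10('aac'): parent n9 fail=8; on 'c' 8 → fail=11;  out {3}∪∅={3}
  n12('ace'): parent n11 fail=0; on 'e' 0 → fail=15;  out ∅∪∅=∅
  n17('ede'): parent n16 fail=7; on 'e' 7 → fail=19;  out ∅∪∅=∅
  n20('dea'): parent n19 fail=15; on 'a' 15→0 → fail=8;  out {6}∪∅={6}
  n4('bbaa'): parent n3 fail=8; on 'a' 8 → fail=9;  out ∅∪∅=∅
  n13('acec'): parent n12 fail=15; on 'c' 15→0 → fail=0;  out ∅∪∅=∅
  n18('edea'): parent n17 fail=19; on 'a' 19 → fail=20;  out {5}∪{6}={5,6}
  n5('bbaac'): parent n4 fail=9; on 'c' 9 → fail=10;  out ∅∪{3}={3}
  n14('acece'): parent n13 fail=0; on 'e' 0 → fail=15;  out {4}∪∅={4}
  n6('bbaaca'): parent n5 fail=10; on 'a' 10→11→0 → fail=8;  out {1}∪∅={1}

Scan:
i=0 'e': node 0→15
i=1 'c': node 15→0 (via fail)
i=2 'a': node 0→8
i=3 'c': node 8→11
i=4 'a': node 11→8 (via fail)
i=5 'a': node 8→9
i=6 'a': node 9→9 (via fail)
i=7 'c': node 9→10  emit P3@[5:7]
i=8 'e': node 10→12 (via fail)
i=9 'c': node 12→13
i=10 'e': node 13→14  emit P4@[6:10]
i=11 'd': node 14→16 (via fail)  emit P2@[11:11]
i=12 'a': node 16→8 (via fail)
i=13 'a': node 8→9
i=14 'a': node 9→9 (via fail)
i=15 'c': node 9→10  emit P3@[13:15]
i=16 'b': node 10→1 (via fail)
i=17 'b': node 1→2  emit P0@[16:17]
i=18 'a': node 2→3
i=19 'a': node 3→4
i=20 'c': node 4→5  emit P3@[18:20]
i=21 'a': node 5→6  emit P1@[16:21]
i=22 'c': node 6→11 (via fail)
i=23 'e': node 11→12
i=24 'c': node 12→13
i=25 'e': node 13→14  emit P4@[21:25]
i=26 'a': node 14→8 (via fail)
i=27 'c': node 8→11
i=28 'a': node 11→8 (via fail)
i=29 'a': node 8→9
i=30 'c': node 9→10  emit P3@[28:30]
i=31 'a': node 10→8 (via fail)
i=32 'e': node 8→15 (via fail)
i=33 'b': node 15→1 (via fail)
i=34 'b': node 1→2  emit P0@[33:34]
i=35 'b': node 2→2 (via fail)  emit P0@[34:35]
i=36 'b': node 2→2 (via fail)  emit P0@[35:36]
i=37 'c': node 2→0 (via fail)
i=38 'a': node 0→8
i=39 'a': node 8→9
i=40 'c': node 9→10  emit P3@[38:40]
i=41 'a': node 10→8 (via fail)
i=42 'a': node 8→9
i=43 'd': node 9→7 (via fail)  emit P2@[43:43]
i=44 'b': node 7→1 (via fail)
i=45 'a': node 1→8 (via fail)
i=46 'c': node 8→11
i=47 'e': node 11→12
i=48 'c': node 12→13
i=49 'e': node 13→14  emit P4@[45:49]
i=50 'd': node 14→16 (via fail)  emit P2@[50:50]
i=51 'c': node 16→0 (via fail)
i=52 'd': node 0→7  emit P2@[52:52]
i=53 'b': node 7→1 (via fail)
i=54 'e': node 1→15 (via fail)
i=55 'a': node 15→8 (via fail)
i=56 'a': node 8→9

Matches: [[7,3],[10,4],[11,2],[15,3],[17,0],[20,3],[21,1],[25,4],[30,3],[34,0],[35,0],[36,0],[40,3],[43,2],[49,4],[50,2],[52,2]]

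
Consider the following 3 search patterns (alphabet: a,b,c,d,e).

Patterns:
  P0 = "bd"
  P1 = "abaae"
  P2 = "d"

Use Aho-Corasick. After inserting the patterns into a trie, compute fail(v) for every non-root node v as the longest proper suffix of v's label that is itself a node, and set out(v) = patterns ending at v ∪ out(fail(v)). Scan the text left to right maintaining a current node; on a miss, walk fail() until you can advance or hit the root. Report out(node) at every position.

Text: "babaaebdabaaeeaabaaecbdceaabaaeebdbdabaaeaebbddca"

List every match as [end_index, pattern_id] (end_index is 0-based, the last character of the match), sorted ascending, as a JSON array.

Build:
Trie nodes:
  n0 'ε': a→3 b→1 d→8
  n1 'b': d→2
  n2 'bd': ·  ←P0
  n3 'a': b→4
  n4 'ab': a→5
  n5 'aba': a→6
  n6 'abaa': e→7
  n7 'abaae': ·  ←P1
  n8 'd': ·  ←P2

BFS fail/out derivation:
  fail(1) 'b': from fail(0)=0 chase 'b': 0 ⇒ 0;  out=∅∪out(0)=∅
  fail(3) 'a': from fail(0)=0 chase 'a': 0 ⇒ 0;  out=∅∪out(0)=∅
  fail(8) 'd': from fail(0)=0 chase 'd': 0 ⇒ 0;  out={2}∪out(0)={2}
  fail(2) 'bd': from fail(1)=0 chase 'd': 0 ⇒ 8;  out={0}∪out(8)={0,2}
  fail(4) 'ab': from fail(3)=0 chase 'b': 0 ⇒ 1;  out=∅∪out(1)=∅
  fail(5) 'aba': from fail(4)=1 chase 'a': 1→0 ⇒ 3;  out=∅∪out(3)=∅
  fail(6) 'abaa': from fail(5)=3 chase 'a': 3→0 ⇒ 3;  out=∅∪out(3)=∅
  fail(7) 'abaae': from fail(6)=3 chase 'e': 3→0 ⇒ 0;  out={1}∪out(0)={1}

Scan:
pos 0 'b': at 1
pos 1 'a': at 3 (fail-walked)
pos 2 'b': at 4
pos 3 'a': at 5
pos 4 'a': at 6
pos 5 'e': at 7  → match P1@[1:5]
pos 6 'b': at 1 (fail-walked)
pos 7 'd': at 2  → match P0@[6:7],P2@[7:7]
pos 8 'a': at 3 (fail-walked)
pos 9 'b': at 4
pos 10 'a': at 5
pos 11 'a': at 6
pos 12 'e': at 7  → match P1@[8:12]
pos 13 'e': at 0 (fail-walked)
pos 14 'a': at 3
pos 15 'a': at 3 (fail-walked)
pos 16 'b': at 4
pos 17 'a': at 5
pos 18 'a': at 6
pos 19 'e': at 7  → match P1@[15:19]
pos 20 'c': at 0 (fail-walked)
pos 21 'b': at 1
pos 22 'd': at 2  → match P0@[21:22],P2@[22:22]
pos 23 'c': at 0 (fail-walked)
pos 24 'e': at 0
pos 25 'a': at 3
pos 26 'a': at 3 (fail-walked)
pos 27 'b': at 4
pos 28 'a': at 5
pos 29 'a': at 6
pos 30 'e': at 7  → match P1@[26:30]
pos 31 'e': at 0 (fail-walked)
pos 32 'b': at 1
pos 33 'd': at 2  → match P0@[32:33],P2@[33:33]
pos 34 'b': at 1 (fail-walked)
pos 35 'd': at 2  → match P0@[34:35],P2@[35:35]
pos 36 'a': at 3 (fail-walked)
pos 37 'b': at 4
pos 38 'a': at 5
pos 39 'a': at 6
pos 40 'e': at 7  → match P1@[36:40]
pos 41 'a': at 3 (fail-walked)
pos 42 'e': at 0 (fail-walked)
pos 43 'b': at 1
pos 44 'b': at 1 (fail-walked)
pos 45 'd': at 2  → match P0@[44:45],P2@[45:45]
pos 46 'd': at 8 (fail-walked)  → match P2@[46:46]
pos 47 'c': at 0 (fail-walked)
pos 48 'a': at 3

Result: [[5,1],[7,0],[7,2],[12,1],[19,1],[22,0],[22,2],[30,1],[33,0],[33,2],[35,0],[35,2],[40,1],[45,0],[45,2],[46,2]]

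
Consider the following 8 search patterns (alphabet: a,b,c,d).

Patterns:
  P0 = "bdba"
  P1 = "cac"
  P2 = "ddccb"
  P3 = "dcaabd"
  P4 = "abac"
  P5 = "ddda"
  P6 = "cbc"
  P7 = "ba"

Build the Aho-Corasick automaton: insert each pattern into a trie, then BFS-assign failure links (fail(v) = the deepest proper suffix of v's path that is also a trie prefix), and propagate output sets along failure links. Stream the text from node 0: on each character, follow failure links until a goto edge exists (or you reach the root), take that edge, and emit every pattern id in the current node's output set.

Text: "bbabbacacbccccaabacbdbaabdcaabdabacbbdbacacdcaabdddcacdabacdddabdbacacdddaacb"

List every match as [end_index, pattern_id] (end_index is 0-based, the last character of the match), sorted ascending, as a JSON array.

Build automaton:
Trie (insert patterns):
  n0 'ε': a→18 b→1 c→5 d→8
  n1 'b': a→26 d→2
  n2 'bd': b→3
  n3 'bdb': a→4
  n4 'bdba': ·  ←P0
  n5 'c': a→6 b→24
  n6 'ca': c→7
  n7 'cac': ·  ←P1
  n8 'd': c→13 d→9
  n9 'dd': c→10 d→22
  n10 'ddc': c→11
  n11 'ddcc': b→12
  n12 'ddccb': ·  ←P2
  n13 'dc': a→14
  n14 'dca': a→15
  n15 'dcaa': b→16
  n16 'dcaab': d→17
  n17 'dcaabd': ·  ←P3
  n18 'a': b→19
  n19 'ab': a→20
  n20 'aba': c→21
  n21 'abac': ·  ←P4
  n22 'ddd': a→23
  n23 'ddda': ·  ←P5
  n24 'cb': c→25
  n25 'cbc': ·  ←P6
  n26 'ba': ·  ←P7

Failure links (BFS by depth):
  n1('b'): parent n0 fail=0; on 'b' 0 → fail=0;  out ∅∪∅=∅
  n5('c'): parent n0 fail=0; on 'c' 0 → fail=0;  out ∅∪∅=∅
  n8('d'): parent n0 fail=0; on 'd' 0 → fail=0;  out ∅∪∅=∅
  n18('a'): parent n0 fail=0; on 'a' 0 → fail=0;  out ∅∪∅=∅
  n2('bd'): parent n1 fail=0; on 'd' 0 → fail=8;  out ∅∪∅=∅
  n6('ca'): parent n5 fail=0; on 'a' 0 → fail=18;  out ∅∪∅=∅
  n9('dd'): parent n8 fail=0; on 'd' 0 → fail=8;  out ∅∪∅=∅
  n13('dc'): parent n8 fail=0; on 'c' 0 → fail=5;  out ∅∪∅=∅
  n19('ab'): parent n18 fail=0; on 'b' 0 → fail=1;  out ∅∪∅=∅
  n24('cb'): parent n5 fail=0; on 'b' 0 → fail=1;  out ∅∪∅=∅
  n26('ba'): parent n1 fail=0; on 'a' 0 → fail=18;  out {7}∪∅={7}
  n3('bdb'): parent n2 fail=8; on 'b' 8→0 → fail=1;  out ∅∪∅=∅
  n7('cac'): parent n6 fail=18; on 'c' 18→0 → fail=5;  out {1}∪∅={1}
  n10('ddc'): parent n9 fail=8; on 'c' 8 → fail=13;  out ∅∪∅=∅
  n14('dca'): parent n13 fail=5; on 'a' 5 → fail=6;  out ∅∪∅=∅
  n20('aba'): parent n19 fail=1; on 'a' 1 → fail=26;  out ∅∪{7}={7}
  n22('ddd'): parent n9 fail=8; on 'd' 8 → fail=9;  out ∅∪∅=∅
  n25('cbc'): parent n24 fail=1; on 'c' 1→0 → fail=5;  out {6}∪∅={6}
  n4('bdba'): parent n3 fail=1; on 'a' 1 → fail=26;  out {0}∪{7}={0,7}
  n11('ddcc'): parent n10 fail=13; on 'c' 13→5→0 → fail=5;  out ∅∪∅=∅
  n15('dcaa'): parent n14 fail=6; on 'a' 6→18→0 → fail=18;  out ∅∪∅=∅
  n21('abac'): parent n20 fail=26; on 'c' 26→18→0 → fail=5;  out {4}∪∅={4}
  n23('ddda'): parent n22 fail=9; on 'a' 9→8→0 → fail=18;  out {5}∪∅={5}
  n12('ddccb'): parent n11 fail=5; on 'b' 5 → fail=24;  out {2}∪∅={2}
  n16('dcaab'): parent n15 fail=18; on 'b' 18 → fail=19;  out ∅∪∅=∅
  n17('dcaabd'): parent n16 fail=19; on 'd' 19→1 → fail=2;  out {3}∪∅={3}

Text stream:
i=0 'b': node 0→1
i=1 'b': node 1→1 (fail-walked)
i=2 'a': node 1→26  ** P7@[1:2]
i=3 'b': node 26→19 (fail-walked)
i=4 'b': node 19→1 (fail-walked)
i=5 'a': node 1→26  ** P7@[4:5]
i=6 'c': node 26→5 (fail-walked)
i=7 'a': node 5→6
i=8 'c': node 6→7  ** P1@[6:8]
i=9 'b': node 7→24 (fail-walked)
i=10 'c': node 24→25  ** P6@[8:10]
i=11 'c': node 25→5 (fail-walked)
i=12 'c': node 5→5 (fail-walked)
i=13 'c': node 5→5 (fail-walked)
i=14 'a': node 5→6
i=15 'a': node 6→18 (fail-walked)
i=16 'b': node 18→19
i=17 'a': node 19→20  ** P7@[16:17]
i=18 'c': node 20→21  ** P4@[15:18]
i=19 'b': node 21→24 (fail-walked)
i=20 'd': node 24→2 (fail-walked)
i=21 'b': node 2→3
i=22 'a': node 3→4  ** P0@[19:22],P7@[21:22]
i=23 'a': node 4→18 (fail-walked)
i=24 'b': node 18→19
i=25 'd': node 19→2 (fail-walked)
i=26 'c': node 2→13 (fail-walked)
i=27 'a': node 13→14
i=28 'a': node 14→15
i=29 'b': node 15→16
i=30 'd': node 16→17  ** P3@[25:30]
i=31 'a': node 17→18 (fail-walked)
i=32 'b': node 18→19
i=33 'a': node 19→20  ** P7@[32:33]
i=34 'c': node 20→21  ** P4@[31:34]
i=35 'b': node 21→24 (fail-walked)
i=36 'b': node 24→1 (fail-walked)
i=37 'd': node 1→2
i=38 'b': node 2→3
i=39 'a': node 3→4  ** P0@[36:39],P7@[38:39]
i=40 'c': node 4→5 (fail-walked)
i=41 'a': node 5→6
i=42 'c': node 6→7  ** P1@[40:42]
i=43 'd': node 7→8 (fail-walked)
i=44 'c': node 8→13
i=45 'a': node 13→14
i=46 'a': node 14→15
i=47 'b': node 15→16
i=48 'd': node 16→17  ** P3@[43:48]
i=49 'd': node 17→9 (fail-walked)
i=50 'd': node 9→22
i=51 'c': node 22→10 (fail-walked)
i=52 'a': node 10→14 (fail-walked)
i=53 'c': node 14→7 (fail-walked)  ** P1@[51:53]
i=54 'd': node 7→8 (fail-walked)
i=55 'a': node 8→18 (fail-walked)
i=56 'b': node 18→19
i=57 'a': node 19→20  ** P7@[56:57]
i=58 'c': node 20→21  ** P4@[55:58]
i=59 'd': node 21→8 (fail-walked)
i=60 'd': node 8→9
i=61 'd': node 9→22
i=62 'a': node 22→23  ** P5@[59:62]
i=63 'b': node 23→19 (fail-walked)
i=64 'd': node 19→2 (fail-walked)
i=65 'b': node 2→3
i=66 'a': node 3→4  ** P0@[63:66],P7@[65:66]
i=67 'c': node 4→5 (fail-walked)
i=68 'a': node 5→6
i=69 'c': node 6→7  ** P1@[67:69]
i=70 'd': node 7→8 (fail-walked)
i=71 'd': node 8→9
i=72 'd': node 9→22
i=73 'a': node 22→23  ** P5@[70:73]
i=74 'a': node 23→18 (fail-walked)
i=75 'c': node 18→5 (fail-walked)
i=76 'b': node 5→24

Result: [[2,7],[5,7],[8,1],[10,6],[17,7],[18,4],[22,0],[22,7],[30,3],[33,7],[34,4],[39,0],[39,7],[42,1],[48,3],[53,1],[57,7],[58,4],[62,5],[66,0],[66,7],[69,1],[73,5]]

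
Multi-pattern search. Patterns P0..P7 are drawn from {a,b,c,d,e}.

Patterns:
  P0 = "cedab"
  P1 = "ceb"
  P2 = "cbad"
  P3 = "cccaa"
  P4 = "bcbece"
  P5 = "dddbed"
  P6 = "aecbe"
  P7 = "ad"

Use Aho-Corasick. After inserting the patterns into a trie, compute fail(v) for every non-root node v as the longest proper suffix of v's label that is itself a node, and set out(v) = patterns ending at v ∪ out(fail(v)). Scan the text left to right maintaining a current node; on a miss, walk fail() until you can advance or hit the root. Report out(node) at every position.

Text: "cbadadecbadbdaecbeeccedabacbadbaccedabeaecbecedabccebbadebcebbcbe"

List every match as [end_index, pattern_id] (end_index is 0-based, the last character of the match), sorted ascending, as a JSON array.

Build:
Trie nodes:
  n0 'ε': a→26 b→14 c→1 d→20
  n1 'c': b→7 c→10 e→2
  n2 'ce': b→6 d→3
  n3 'ced': a→4
  n4 'ceda': b→5
  n5 'cedab': ·  [P0 ends]
  n6 'ceb': ·  [P1 ends]
  n7 'cb': a→8
  n8 'cba': d→9
  n9 'cbad': ·  [P2 ends]
  n10 'cc': c→11
  n11 'ccc': a→12
  n12 'ccca': a→13
  n13 'cccaa': ·  [P3 ends]
  n14 'b': c→15
  n15 'bc': b→16
  n16 'bcb': e→17
  n17 'bcbe': c→18
  n18 'bcbec': e→19
  n19 'bcbece': ·  [P4 ends]
  n20 'd': d→21
  n21 'dd': d→22
  n22 'ddd': b→23
  n23 'dddb': e→24
  n24 'dddbe': d→25
  n25 'dddbed': ·  [P5 ends]
  n26 'a': d→31 e→27
  n27 'ae': c→28
  n28 'aec': b→29
  n29 'aecb': e→30
  n30 'aecbe': ·  [P6 ends]
  n31 'ad': ·  [P7 ends]

Failure links (BFS by depth):
  n1('c'): parent n0 fail=0; on 'c' 0 → fail=0;  out ∅∪∅=∅
  n14('b'): parent n0 fail=0; on 'b' 0 → fail=0;  out ∅∪∅=∅
  n20('d'): parent n0 fail=0; on 'd' 0 → fail=0;  out ∅∪∅=∅
  n26('a'): parent n0 fail=0; on 'a' 0 → fail=0;  out ∅∪∅=∅
  n2('ce'): parent n1 fail=0; on 'e' 0 → fail=0;  out ∅∪∅=∅
  n7('cb'): parent n1 fail=0; on 'b' 0 → fail=14;  out ∅∪∅=∅
  n10('cc'): parent n1 fail=0; on 'c' 0 → fail=1;  out ∅∪∅=∅
  n15('bc'): parent n14 fail=0; on 'c' 0 → fail=1;  out ∅∪∅=∅
  n21('dd'): parent n20 fail=0; on 'd' 0 → fail=20;  out ∅∪∅=∅
  n27('ae'): parent n26 fail=0; on 'e' 0 → fail=0;  out ∅∪∅=∅
  n31('ad'): parent n26 fail=0; on 'd' 0 → fail=20;  out {7}∪∅={7}
  n3('ced'): parent n2 fail=0; on 'd' 0 → fail=20;  out ∅∪∅=∅
  n6('ceb'): parent n2 fail=0; on 'b' 0 → fail=14;  out {1}∪∅={1}
  n8('cba'): parent n7 fail=14; on 'a' 14→0 → fail=26;  out ∅∪∅=∅
  n11('ccc'): parent n10 fail=1; on 'c' 1 → fail=10;  out ∅∪∅=∅
  n16('bcb'): parent n15 fail=1; on 'b' 1 → fail=7;  out ∅∪∅=∅
  n22('ddd'): parent n21 fail=20; on 'd' 20 → fail=21;  out ∅∪∅=∅
  n28('aec'): parent n27 fail=0; on 'c' 0 → fail=1;  out ∅∪∅=∅
  n4('ceda'): parent n3 fail=20; on 'a' 20→0 → fail=26;  out ∅∪∅=∅
  n9('cbad'): parent n8 fail=26; on 'd' 26 → fail=31;  out {2}∪{7}={2,7}
  n12('ccca'): parent n11 fail=10; on 'a' 10→1→0 → fail=26;  out ∅∪∅=∅
  n17('bcbe'): parent n16 fail=7; on 'e' 7→14→0 → fail=0;  out ∅∪∅=∅
  n23('dddb'): parent n22 fail=21; on 'b' 21→20→0 → fail=14;  out ∅∪∅=∅
  n29('aecb'): parent n28 fail=1; on 'b' 1 → fail=7;  out ∅∪∅=∅
  n5('cedab'): parent n4 fail=26; on 'b' 26→0 → fail=14;  out {0}∪∅={0}
  n13('cccaa'): parent n12 fail=26; on 'a' 26→0 → fail=26;  out {3}∪∅={3}
  n18('bcbec'): parent n17 fail=0; on 'c' 0 → fail=1;  out ∅∪∅=∅
  n24('dddbe'): parent n23 fail=14; on 'e' 14→0 → fail=0;  out ∅∪∅=∅
  n30('aecbe'): parent n29 fail=7; on 'e' 7→14→0 → fail=0;  out {6}∪∅={6}
  n19('bcbece'): parent n18 fail=1; on 'e' 1 → fail=2;  out {4}∪∅={4}
  n25('dddbed'): parent n24 fail=0; on 'd' 0 → fail=20;  out {5}∪∅={5}

Run:
pos 0 'c': at 1
pos 1 'b': at 7
pos 2 'a': at 8
pos 3 'd': at 9  emit P2@[0:3],P7@[2:3]
pos 4 'a': at 26 (via fail)
pos 5 'd': at 31  emit P7@[4:5]
pos 6 'e': at 0 (via fail)
pos 7 'c': at 1
pos 8 'b': at 7
pos 9 'a': at 8
pos 10 'd': at 9  emit P2@[7:10],P7@[9:10]
pos 11 'b': at 14 (via fail)
pos 12 'd': at 20 (via fail)
pos 13 'a': at 26 (via fail)
pos 14 'e': at 27
pos 15 'c': at 28
pos 16 'b': at 29
pos 17 'e': at 30  emit P6@[13:17]
pos 18 'e': at 0 (via fail)
pos 19 'c': at 1
pos 20 'c': at 10
pos 21 'e': at 2 (via fail)
pos 22 'd': at 3
pos 23 'a': at 4
pos 24 'b': at 5  emit P0@[20:24]
pos 25 'a': at 26 (via fail)
pos 26 'c': at 1 (via fail)
pos 27 'b': at 7
pos 28 'a': at 8
pos 29 'd': at 9  emit P2@[26:29],P7@[28:29]
pos 30 'b': at 14 (via fail)
pos 31 'a': at 26 (via fail)
pos 32 'c': at 1 (via fail)
pos 33 'c': at 10
pos 34 'e': at 2 (via fail)
pos 35 'd': at 3
pos 36 'a': at 4
pos 37 'b': at 5  emit P0@[33:37]
pos 38 'e': at 0 (via fail)
pos 39 'a': at 26
pos 40 'e': at 27
pos 41 'c': at 28
pos 42 'b': at 29
pos 43 'e': at 30  emit P6@[39:43]
pos 44 'c': at 1 (via fail)
pos 45 'e': at 2
pos 46 'd': at 3
pos 47 'a': at 4
pos 48 'b': at 5  emit P0@[44:48]
pos 49 'c': at 15 (via fail)
pos 50 'c': at 10 (via fail)
pos 51 'e': at 2 (via fail)
pos 52 'b': at 6  emit P1@[50:52]
pos 53 'b': at 14 (via fail)
pos 54 'a': at 26 (via fail)
pos 55 'd': at 31  emit P7@[54:55]
pos 56 'e': at 0 (via fail)
pos 57 'b': at 14
pos 58 'c': at 15
pos 59 'e': at 2 (via fail)
pos 60 'b': at 6  emit P1@[58:60]
pos 61 'b': at 14 (via fail)
pos 62 'c': at 15
pos 63 'b': at 16
pos 64 'e': at 17

Result: [[3,2],[3,7],[5,7],[10,2],[10,7],[17,6],[24,0],[29,2],[29,7],[37,0],[43,6],[48,0],[52,1],[55,7],[60,1]]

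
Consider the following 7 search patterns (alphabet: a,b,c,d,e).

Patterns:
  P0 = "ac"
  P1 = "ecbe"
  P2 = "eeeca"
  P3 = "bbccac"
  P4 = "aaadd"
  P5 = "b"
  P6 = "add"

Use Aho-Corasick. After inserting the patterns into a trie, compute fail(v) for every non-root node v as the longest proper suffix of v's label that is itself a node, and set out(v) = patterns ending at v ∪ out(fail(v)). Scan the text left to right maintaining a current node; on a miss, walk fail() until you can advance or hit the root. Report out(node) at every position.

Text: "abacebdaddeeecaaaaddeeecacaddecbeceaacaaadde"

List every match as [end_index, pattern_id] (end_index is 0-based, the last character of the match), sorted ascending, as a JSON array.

Construct AC machine:
Trie (insert patterns):
  0='ε' goto a→1 b→11 e→3
  1='a' goto a→17 c→2 d→21
  2='ac' goto ·  [P0 ends]
  3='e' goto c→4 e→7
  4='ec' goto b→5
  5='ecb' goto e→6
  6='ecbe' goto ·  [P1 ends]
  7='ee' goto e→8
  8='eee' goto c→9
  9='eeec' goto a→10
  10='eeeca' goto ·  [P2 ends]
  11='b' goto b→12  [P5 ends]
  12='bb' goto c→13
  13='bbc' goto c→14
  14='bbcc' goto a→15
  15='bbcca' goto c→16
  16='bbccac' goto ·  [P3 ends]
  17='aa' goto a→18
  18='aaa' goto d→19
  19='aaad' goto d→20
  20='aaadd' goto ·  [P4 ends]
  21='ad' goto d→22
  22='add' goto ·  [P6 ends]

BFS fail/out derivation:
  fail(1) 'a': from fail(0)=0 chase 'a': 0 ⇒ 0;  out=∅∪out(0)=∅
  fail(3) 'e': from fail(0)=0 chase 'e': 0 ⇒ 0;  out=∅∪out(0)=∅
  fail(11) 'b': from fail(0)=0 chase 'b': 0 ⇒ 0;  out={5}∪out(0)={5}
  fail(2) 'ac': from fail(1)=0 chase 'c': 0 ⇒ 0;  out={0}∪out(0)={0}
  fail(4) 'ec': from fail(3)=0 chase 'c': 0 ⇒ 0;  out=∅∪out(0)=∅
  fail(7) 'ee': from fail(3)=0 chase 'e': 0 ⇒ 3;  out=∅∪out(3)=∅
  fail(12) 'bb': from fail(11)=0 chase 'b': 0 ⇒ 11;  out=∅∪out(11)={5}
  fail(17) 'aa': from fail(1)=0 chase 'a': 0 ⇒ 1;  out=∅∪out(1)=∅
  fail(21) 'ad': from fail(1)=0 chase 'd': 0 ⇒ 0;  out=∅∪out(0)=∅
  fail(5) 'ecb': from fail(4)=0 chase 'b': 0 ⇒ 11;  out=∅∪out(11)={5}
  fail(8) 'eee': from fail(7)=3 chase 'e': 3 ⇒ 7;  out=∅∪out(7)=∅
  fail(13) 'bbc': from fail(12)=11 chase 'c': 11→0 ⇒ 0;  out=∅∪out(0)=∅
  fail(18) 'aaa': from fail(17)=1 chase 'a': 1 ⇒ 17;  out=∅∪out(17)=∅
  fail(22) 'add': from fail(21)=0 chase 'd': 0 ⇒ 0;  out={6}∪out(0)={6}
  fail(6) 'ecbe': from fail(5)=11 chase 'e': 11→0 ⇒ 3;  out={1}∪out(3)={1}
  fail(9) 'eeec': from fail(8)=7 chase 'c': 7→3 ⇒ 4;  out=∅∪out(4)=∅
  fail(14) 'bbcc': from fail(13)=0 chase 'c': 0 ⇒ 0;  out=∅∪out(0)=∅
  fail(19) 'aaad': from fail(18)=17 chase 'd': 17→1 ⇒ 21;  out=∅∪out(21)=∅
  fail(10) 'eeeca': from fail(9)=4 chase 'a': 4→0 ⇒ 1;  out={2}∪out(1)={2}
  fail(15) 'bbcca': from fail(14)=0 chase 'a': 0 ⇒ 1;  out=∅∪out(1)=∅
  fail(20) 'aaadd': from fail(19)=21 chase 'd': 21 ⇒ 22;  out={4}∪out(22)={4,6}
  fail(16) 'bbccac': from fail(15)=1 chase 'c': 1 ⇒ 2;  out={3}∪out(2)={0,3}

Text stream:
[0] read 'a'  n0⇒n1
[1] read 'b'  n1⇒n11 (via fail)  emit P5@[1:1]
[2] read 'a'  n11⇒n1 (via fail)
[3] read 'c'  n1⇒n2  emit P0@[2:3]
[4] read 'e'  n2⇒n3 (via fail)
[5] read 'b'  n3⇒n11 (via fail)  emit P5@[5:5]
[6] read 'd'  n11⇒n0 (via fail)
[7] read 'a'  n0⇒n1
[8] read 'd'  n1⇒n21
[9] read 'd'  n21⇒n22  emit P6@[7:9]
[10] read 'e'  n22⇒n3 (via fail)
[11] read 'e'  n3⇒n7
[12] read 'e'  n7⇒n8
[13] read 'c'  n8⇒n9
[14] read 'a'  n9⇒n10  emit P2@[10:14]
[15] read 'a'  n10⇒n17 (via fail)
[16] read 'a'  n17⇒n18
[17] read 'a'  n18⇒n18 (via fail)
[18] read 'd'  n18⇒n19
[19] read 'd'  n19⇒n20  emit P4@[15:19],P6@[17:19]
[20] read 'e'  n20⇒n3 (via fail)
[21] read 'e'  n3⇒n7
[22] read 'e'  n7⇒n8
[23] read 'c'  n8⇒n9
[24] read 'a'  n9⇒n10  emit P2@[20:24]
[25] read 'c'  n10⇒n2 (via fail)  emit P0@[24:25]
[26] read 'a'  n2⇒n1 (via fail)
[27] read 'd'  n1⇒n21
[28] read 'd'  n21⇒n22  emit P6@[26:28]
[29] read 'e'  n22⇒n3 (via fail)
[30] read 'c'  n3⇒n4
[31] read 'b'  n4⇒n5  emit P5@[31:31]
[32] read 'e'  n5⇒n6  emit P1@[29:32]
[33] read 'c'  n6⇒n4 (via fail)
[34] read 'e'  n4⇒n3 (via fail)
[35] read 'a'  n3⇒n1 (via fail)
[36] read 'a'  n1⇒n17
[37] read 'c'  n17⇒n2 (via fail)  emit P0@[36:37]
[38] read 'a'  n2⇒n1 (via fail)
[39] read 'a'  n1⇒n17
[40] read 'a'  n17⇒n18
[41] read 'd'  n18⇒n19
[42] read 'd'  n19⇒n20  emit P4@[38:42],P6@[40:42]
[43] read 'e'  n20⇒n3 (via fail)

Matches: [[1,5],[3,0],[5,5],[9,6],[14,2],[19,4],[19,6],[24,2],[25,0],[28,6],[31,5],[32,1],[37,0],[42,4],[42,6]]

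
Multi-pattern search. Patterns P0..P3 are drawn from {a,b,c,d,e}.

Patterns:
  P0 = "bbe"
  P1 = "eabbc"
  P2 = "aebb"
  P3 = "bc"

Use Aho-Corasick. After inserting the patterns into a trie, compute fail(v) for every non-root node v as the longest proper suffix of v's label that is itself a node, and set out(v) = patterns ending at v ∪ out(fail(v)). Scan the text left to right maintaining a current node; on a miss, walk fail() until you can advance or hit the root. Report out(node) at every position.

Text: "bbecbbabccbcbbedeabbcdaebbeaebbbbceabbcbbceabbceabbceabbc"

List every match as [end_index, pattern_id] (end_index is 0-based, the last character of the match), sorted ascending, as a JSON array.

Build automaton:
Trie (insert patterns):
  n0 'ε': a→9 b→1 e→4
  n1 'b': b→2 c→13
  n2 'bb': e→3
  n3 'bbe': ·  [P0 ends]
  n4 'e': a→5
  n5 'ea': b→6
  n6 'eab': b→7
  n7 'eabb': c→8
  n8 'eabbc': ·  [P1 ends]
  n9 'a': e→10
  n10 'ae': b→11
  n11 'aeb': b→12
  n12 'aebb': ·  [P2 ends]
  n13 'bc': ·  [P3 ends]

BFS fail/out derivation:
  n1('b'): parent n0 fail=0; on 'b' 0 → fail=0;  out ∅∪∅=∅
  n4('e'): parent n0 fail=0; on 'e' 0 → fail=0;  out ∅∪∅=∅
  n9('a'): parent n0 fail=0; on 'a' 0 → fail=0;  out ∅∪∅=∅
  n2('bb'): parent n1 fail=0; on 'b' 0 → fail=1;  out ∅∪∅=∅
  n5('ea'): parent n4 fail=0; on 'a' 0 → fail=9;  out ∅∪∅=∅
  n10('ae'): parent n9 fail=0; on 'e' 0 → fail=4;  out ∅∪∅=∅
  n13('bc'): parent n1 fail=0; on 'c' 0 → fail=0;  out {3}∪∅={3}
  n3('bbe'): parent n2 fail=1; on 'e' 1→0 → fail=4;  out {0}∪∅={0}
  n6('eab'): parent n5 fail=9; on 'b' 9→0 → fail=1;  out ∅∪∅=∅
  n11('aeb'): parent n10 fail=4; on 'b' 4→0 → fail=1;  out ∅∪∅=∅
  n7('eabb'): parent n6 fail=1; on 'b' 1 → fail=2;  out ∅∪∅=∅
  n12('aebb'): parent n11 fail=1; on 'b' 1 → fail=2;  out {2}∪∅={2}
  n8('eabbc'): parent n7 fail=2; on 'c' 2→1 → fail=13;  out {1}∪{3}={1,3}

Text stream:
[0] read 'b'  n0⇒n1
[1] read 'b'  n1⇒n2
[2] read 'e'  n2⇒n3  → match P0@[0:2]
[3] read 'c'  n3⇒n0 (via fail)
[4] read 'b'  n0⇒n1
[5] read 'b'  n1⇒n2
[6] read 'a'  n2⇒n9 (via fail)
[7] read 'b'  n9⇒n1 (via fail)
[8] read 'c'  n1⇒n13  → match P3@[7:8]
[9] read 'c'  n13⇒n0 (via fail)
[10] read 'b'  n0⇒n1
[11] read 'c'  n1⇒n13  → match P3@[10:11]
[12] read 'b'  n13⇒n1 (via fail)
[13] read 'b'  n1⇒n2
[14] read 'e'  n2⇒n3  → match P0@[12:14]
[15] read 'd'  n3⇒n0 (via fail)
[16] read 'e'  n0⇒n4
[17] read 'a'  n4⇒n5
[18] read 'b'  n5⇒n6
[19] read 'b'  n6⇒n7
[20] read 'c'  n7⇒n8  → match P1@[16:20],P3@[19:20]
[21] read 'd'  n8⇒n0 (via fail)
[22] read 'a'  n0⇒n9
[23] read 'e'  n9⇒n10
[24] read 'b'  n10⇒n11
[25] read 'b'  n11⇒n12  → match P2@[22:25]
[26] read 'e'  n12⇒n3 (via fail)  → match P0@[24:26]
[27] read 'a'  n3⇒n5 (via fail)
[28] read 'e'  n5⇒n10 (via fail)
[29] read 'b'  n10⇒n11
[30] read 'b'  n11⇒n12  → match P2@[27:30]
[31] read 'b'  n12⇒n2 (via fail)
[32] read 'b'  n2⇒n2 (via fail)
[33] read 'c'  n2⇒n13 (via fail)  → match P3@[32:33]
[34] read 'e'  n13⇒n4 (via fail)
[35] read 'a'  n4⇒n5
[36] read 'b'  n5⇒n6
[37] read 'b'  n6⇒n7
[38] read 'c'  n7⇒n8  → match P1@[34:38],P3@[37:38]
[39] read 'b'  n8⇒n1 (via fail)
[40] read 'b'  n1⇒n2
[41] read 'c'  n2⇒n13 (via fail)  → match P3@[40:41]
[42] read 'e'  n13⇒n4 (via fail)
[43] read 'a'  n4⇒n5
[44] read 'b'  n5⇒n6
[45] read 'b'  n6⇒n7
[46] read 'c'  n7⇒n8  → match P1@[42:46],P3@[45:46]
[47] read 'e'  n8⇒n4 (via fail)
[48] read 'a'  n4⇒n5
[49] read 'b'  n5⇒n6
[50] read 'b'  n6⇒n7
[51] read 'c'  n7⇒n8  → match P1@[47:51],P3@[50:51]
[52] read 'e'  n8⇒n4 (via fail)
[53] read 'a'  n4⇒n5
[54] read 'b'  n5⇒n6
[55] read 'b'  n6⇒n7
[56] read 'c'  n7⇒n8  → match P1@[52:56],P3@[55:56]

All matches (sorted): [[2,0],[8,3],[11,3],[14,0],[20,1],[20,3],[25,2],[26,0],[30,2],[33,3],[38,1],[38,3],[41,3],[46,1],[46,3],[51,1],[51,3],[56,1],[56,3]]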